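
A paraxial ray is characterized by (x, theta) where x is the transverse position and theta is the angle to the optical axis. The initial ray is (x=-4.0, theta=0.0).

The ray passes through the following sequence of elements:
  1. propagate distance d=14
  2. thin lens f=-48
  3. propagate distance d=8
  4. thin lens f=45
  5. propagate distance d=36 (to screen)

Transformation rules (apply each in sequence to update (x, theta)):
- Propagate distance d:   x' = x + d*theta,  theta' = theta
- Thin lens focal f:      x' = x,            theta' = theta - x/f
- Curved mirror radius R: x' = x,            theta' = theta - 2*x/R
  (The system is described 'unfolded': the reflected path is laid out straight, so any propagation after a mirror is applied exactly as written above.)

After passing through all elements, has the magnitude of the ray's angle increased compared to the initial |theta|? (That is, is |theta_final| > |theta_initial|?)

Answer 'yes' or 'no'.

Initial: x=-4.0000 theta=0.0000
After 1 (propagate distance d=14): x=-4.0000 theta=0.0000
After 2 (thin lens f=-48): x=-4.0000 theta=-1/12 (≈-0.0833)
After 3 (propagate distance d=8): x=-14/3 (≈-4.6667) theta=-1/12 (≈-0.0833)
After 4 (thin lens f=45): x=-14/3 (≈-4.6667) theta=11/540 (≈0.0204)
After 5 (propagate distance d=36 (to screen)): x=-59/15 (≈-3.9333) theta=11/540 (≈0.0204)
|theta_initial|=0.0000 |theta_final|=11/540 (≈0.0204) -> increased

Answer: yes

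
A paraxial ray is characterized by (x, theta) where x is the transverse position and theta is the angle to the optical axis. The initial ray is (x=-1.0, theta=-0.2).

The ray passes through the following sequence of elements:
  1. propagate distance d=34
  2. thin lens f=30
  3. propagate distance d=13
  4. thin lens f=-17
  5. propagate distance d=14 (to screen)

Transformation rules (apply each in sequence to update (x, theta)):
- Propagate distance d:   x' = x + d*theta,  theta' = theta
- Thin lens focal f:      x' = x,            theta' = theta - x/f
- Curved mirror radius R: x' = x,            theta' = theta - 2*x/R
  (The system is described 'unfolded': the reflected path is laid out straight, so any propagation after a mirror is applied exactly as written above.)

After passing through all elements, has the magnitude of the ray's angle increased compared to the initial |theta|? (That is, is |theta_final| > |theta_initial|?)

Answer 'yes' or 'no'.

Initial: x=-1.0000 theta=-0.2000
After 1 (propagate distance d=34): x=-7.8000 theta=-0.2000
After 2 (thin lens f=30): x=-7.8000 theta=0.0600
After 3 (propagate distance d=13): x=-7.0200 theta=0.0600
After 4 (thin lens f=-17): x=-7.0200 theta=-6/17 (≈-0.3529)
After 5 (propagate distance d=14 (to screen)): x=-10167/850 (≈-11.9612) theta=-6/17 (≈-0.3529)
|theta_initial|=0.2000 |theta_final|=6/17 (≈0.3529) -> increased

Answer: yes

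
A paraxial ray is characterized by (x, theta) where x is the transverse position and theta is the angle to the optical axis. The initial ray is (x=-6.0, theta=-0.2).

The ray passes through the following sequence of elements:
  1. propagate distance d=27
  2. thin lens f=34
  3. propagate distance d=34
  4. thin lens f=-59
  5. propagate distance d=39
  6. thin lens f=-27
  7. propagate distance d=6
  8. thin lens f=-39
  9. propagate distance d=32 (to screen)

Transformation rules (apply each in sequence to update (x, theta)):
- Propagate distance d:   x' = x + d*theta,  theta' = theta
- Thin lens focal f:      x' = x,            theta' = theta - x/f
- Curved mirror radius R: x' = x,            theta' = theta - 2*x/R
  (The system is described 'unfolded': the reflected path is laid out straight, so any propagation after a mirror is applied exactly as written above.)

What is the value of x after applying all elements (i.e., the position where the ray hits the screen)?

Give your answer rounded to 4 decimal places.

Initial: x=-6.0000 theta=-0.2000
After 1 (propagate distance d=27): x=-11.4000 theta=-0.2000
After 2 (thin lens f=34): x=-11.4000 theta=23/170 (≈0.1353)
After 3 (propagate distance d=34): x=-6.8000 theta=23/170 (≈0.1353)
After 4 (thin lens f=-59): x=-6.8000 theta=201/10030 (≈0.0200)
After 5 (propagate distance d=39): x=-12073/2006 (≈-6.0184) theta=201/10030 (≈0.0200)
After 6 (thin lens f=-27): x=-12073/2006 (≈-6.0184) theta=-27469/135405 (≈-0.2029)
After 7 (propagate distance d=6): x=-653161/90270 (≈-7.2356) theta=-27469/135405 (≈-0.2029)
After 8 (thin lens f=-39): x=-653161/90270 (≈-7.2356) theta=-91157/234702 (≈-0.3884)
After 9 (propagate distance d=32 (to screen)): x=-7692071/391170 (≈-19.6643) theta=-91157/234702 (≈-0.3884)
Rounded to 4 decimal places: x = -19.6643

Answer: -19.6643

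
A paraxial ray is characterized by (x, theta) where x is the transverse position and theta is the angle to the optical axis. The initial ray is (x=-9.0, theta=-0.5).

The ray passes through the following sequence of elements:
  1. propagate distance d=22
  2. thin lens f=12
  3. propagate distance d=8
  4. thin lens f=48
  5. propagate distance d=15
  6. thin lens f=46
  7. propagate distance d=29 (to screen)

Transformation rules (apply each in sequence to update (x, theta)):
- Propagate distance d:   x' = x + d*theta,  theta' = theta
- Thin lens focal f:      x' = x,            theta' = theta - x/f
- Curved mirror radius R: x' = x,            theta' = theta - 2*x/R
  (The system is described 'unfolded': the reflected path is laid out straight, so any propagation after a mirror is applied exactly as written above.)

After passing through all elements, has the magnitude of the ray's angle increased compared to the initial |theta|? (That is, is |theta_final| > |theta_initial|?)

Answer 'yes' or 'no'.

Answer: yes

Derivation:
Initial: x=-9.0000 theta=-0.5000
After 1 (propagate distance d=22): x=-20.0000 theta=-0.5000
After 2 (thin lens f=12): x=-20.0000 theta=7/6 (≈1.1667)
After 3 (propagate distance d=8): x=-32/3 (≈-10.6667) theta=7/6 (≈1.1667)
After 4 (thin lens f=48): x=-32/3 (≈-10.6667) theta=25/18 (≈1.3889)
After 5 (propagate distance d=15): x=61/6 (≈10.1667) theta=25/18 (≈1.3889)
After 6 (thin lens f=46): x=61/6 (≈10.1667) theta=967/828 (≈1.1679)
After 7 (propagate distance d=29 (to screen)): x=36461/828 (≈44.0350) theta=967/828 (≈1.1679)
|theta_initial|=0.5000 |theta_final|=967/828 (≈1.1679) -> increased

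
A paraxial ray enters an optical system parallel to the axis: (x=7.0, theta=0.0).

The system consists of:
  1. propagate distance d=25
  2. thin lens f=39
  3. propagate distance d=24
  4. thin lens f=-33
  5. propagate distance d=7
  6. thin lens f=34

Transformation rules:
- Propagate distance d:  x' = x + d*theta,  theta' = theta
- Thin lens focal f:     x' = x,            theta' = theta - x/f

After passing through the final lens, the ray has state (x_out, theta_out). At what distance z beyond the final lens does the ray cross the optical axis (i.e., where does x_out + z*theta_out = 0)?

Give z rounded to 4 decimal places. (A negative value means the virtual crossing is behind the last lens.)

Initial: x=7.0000 theta=0.0000
After 1 (propagate distance d=25): x=7.0000 theta=0.0000
After 2 (thin lens f=39): x=7.0000 theta=-7/39 (≈-0.1795)
After 3 (propagate distance d=24): x=35/13 (≈2.6923) theta=-7/39 (≈-0.1795)
After 4 (thin lens f=-33): x=35/13 (≈2.6923) theta=-14/143 (≈-0.0979)
After 5 (propagate distance d=7): x=287/143 (≈2.0070) theta=-14/143 (≈-0.0979)
After 6 (thin lens f=34): x=287/143 (≈2.0070) theta=-763/4862 (≈-0.1569)
z_focus = -x_out/theta_out = -(287/143)/(-763/4862) = 1394/109 ≈ 12.7890
Rounded to 4 decimal places: z = 12.7890

Answer: 12.7890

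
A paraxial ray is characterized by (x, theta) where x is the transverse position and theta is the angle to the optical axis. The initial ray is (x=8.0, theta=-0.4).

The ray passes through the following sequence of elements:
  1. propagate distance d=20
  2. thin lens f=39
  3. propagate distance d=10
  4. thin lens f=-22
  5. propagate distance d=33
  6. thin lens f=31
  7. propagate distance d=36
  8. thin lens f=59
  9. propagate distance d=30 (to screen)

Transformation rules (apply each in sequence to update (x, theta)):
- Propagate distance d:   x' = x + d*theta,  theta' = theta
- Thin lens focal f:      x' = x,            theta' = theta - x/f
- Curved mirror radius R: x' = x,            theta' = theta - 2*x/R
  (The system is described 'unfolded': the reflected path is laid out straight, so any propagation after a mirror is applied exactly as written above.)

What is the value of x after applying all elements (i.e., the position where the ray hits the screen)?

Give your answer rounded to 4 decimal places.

Answer: -3.4589

Derivation:
Initial: x=8.0000 theta=-0.4000
After 1 (propagate distance d=20): x=0.0000 theta=-0.4000
After 2 (thin lens f=39): x=0.0000 theta=-0.4000
After 3 (propagate distance d=10): x=-4.0000 theta=-0.4000
After 4 (thin lens f=-22): x=-4.0000 theta=-32/55 (≈-0.5818)
After 5 (propagate distance d=33): x=-23.2000 theta=-32/55 (≈-0.5818)
After 6 (thin lens f=31): x=-23.2000 theta=284/1705 (≈0.1666)
After 7 (propagate distance d=36): x=-29332/1705 (≈-17.2035) theta=284/1705 (≈0.1666)
After 8 (thin lens f=59): x=-29332/1705 (≈-17.2035) theta=46088/100595 (≈0.4582)
After 9 (propagate distance d=30 (to screen)): x=-347948/100595 (≈-3.4589) theta=46088/100595 (≈0.4582)
Rounded to 4 decimal places: x = -3.4589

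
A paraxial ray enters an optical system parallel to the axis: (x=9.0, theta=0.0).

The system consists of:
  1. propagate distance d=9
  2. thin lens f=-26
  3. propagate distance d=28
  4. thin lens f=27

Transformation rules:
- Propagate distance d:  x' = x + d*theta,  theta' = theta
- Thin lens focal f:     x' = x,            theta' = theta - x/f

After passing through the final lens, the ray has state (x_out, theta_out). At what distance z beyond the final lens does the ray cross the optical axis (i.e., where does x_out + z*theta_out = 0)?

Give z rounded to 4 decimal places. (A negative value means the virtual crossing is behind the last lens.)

Answer: 54.0000

Derivation:
Initial: x=9.0000 theta=0.0000
After 1 (propagate distance d=9): x=9.0000 theta=0.0000
After 2 (thin lens f=-26): x=9.0000 theta=9/26 (≈0.3462)
After 3 (propagate distance d=28): x=243/13 (≈18.6923) theta=9/26 (≈0.3462)
After 4 (thin lens f=27): x=243/13 (≈18.6923) theta=-9/26 (≈-0.3462)
z_focus = -x_out/theta_out = -(243/13)/(-9/26) = 54.0000
Rounded to 4 decimal places: z = 54.0000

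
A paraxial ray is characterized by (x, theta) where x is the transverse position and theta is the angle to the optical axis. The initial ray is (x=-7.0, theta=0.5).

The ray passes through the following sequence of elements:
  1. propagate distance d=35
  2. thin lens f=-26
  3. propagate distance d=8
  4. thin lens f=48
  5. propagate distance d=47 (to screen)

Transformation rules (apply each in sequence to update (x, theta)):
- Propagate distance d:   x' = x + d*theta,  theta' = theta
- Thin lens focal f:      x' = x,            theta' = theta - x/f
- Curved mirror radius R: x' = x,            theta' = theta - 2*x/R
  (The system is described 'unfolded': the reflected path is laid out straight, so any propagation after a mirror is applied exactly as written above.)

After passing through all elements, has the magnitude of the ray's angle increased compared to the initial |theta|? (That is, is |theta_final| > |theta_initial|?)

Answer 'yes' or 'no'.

Initial: x=-7.0000 theta=0.5000
After 1 (propagate distance d=35): x=10.5000 theta=0.5000
After 2 (thin lens f=-26): x=10.5000 theta=47/52 (≈0.9038)
After 3 (propagate distance d=8): x=461/26 (≈17.7308) theta=47/52 (≈0.9038)
After 4 (thin lens f=48): x=461/26 (≈17.7308) theta=667/1248 (≈0.5345)
After 5 (propagate distance d=47 (to screen)): x=53477/1248 (≈42.8502) theta=667/1248 (≈0.5345)
|theta_initial|=0.5000 |theta_final|=667/1248 (≈0.5345) -> increased

Answer: yes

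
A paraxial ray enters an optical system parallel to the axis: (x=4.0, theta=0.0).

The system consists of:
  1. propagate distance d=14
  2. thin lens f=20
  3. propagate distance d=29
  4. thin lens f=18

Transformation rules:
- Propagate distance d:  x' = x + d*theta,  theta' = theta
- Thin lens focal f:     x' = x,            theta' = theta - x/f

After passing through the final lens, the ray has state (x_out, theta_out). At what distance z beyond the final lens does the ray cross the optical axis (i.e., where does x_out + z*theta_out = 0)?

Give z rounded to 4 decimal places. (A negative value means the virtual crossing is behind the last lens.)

Answer: -18.0000

Derivation:
Initial: x=4.0000 theta=0.0000
After 1 (propagate distance d=14): x=4.0000 theta=0.0000
After 2 (thin lens f=20): x=4.0000 theta=-0.2000
After 3 (propagate distance d=29): x=-1.8000 theta=-0.2000
After 4 (thin lens f=18): x=-1.8000 theta=-0.1000
z_focus = -x_out/theta_out = -(-1.8000)/(-0.1000) = -18.0000
Rounded to 4 decimal places: z = -18.0000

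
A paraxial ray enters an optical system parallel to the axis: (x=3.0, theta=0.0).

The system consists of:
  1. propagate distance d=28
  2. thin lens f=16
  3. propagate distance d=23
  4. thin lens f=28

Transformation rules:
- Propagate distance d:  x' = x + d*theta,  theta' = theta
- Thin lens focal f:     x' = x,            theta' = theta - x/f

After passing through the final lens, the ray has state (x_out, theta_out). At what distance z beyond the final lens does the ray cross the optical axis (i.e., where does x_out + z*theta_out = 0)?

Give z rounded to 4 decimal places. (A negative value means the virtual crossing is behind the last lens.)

Initial: x=3.0000 theta=0.0000
After 1 (propagate distance d=28): x=3.0000 theta=0.0000
After 2 (thin lens f=16): x=3.0000 theta=-0.1875
After 3 (propagate distance d=23): x=-1.3125 theta=-0.1875
After 4 (thin lens f=28): x=-1.3125 theta=-9/64 (≈-0.1406)
z_focus = -x_out/theta_out = -(-1.3125)/(-9/64) = -28/3 ≈ -9.3333
Rounded to 4 decimal places: z = -9.3333

Answer: -9.3333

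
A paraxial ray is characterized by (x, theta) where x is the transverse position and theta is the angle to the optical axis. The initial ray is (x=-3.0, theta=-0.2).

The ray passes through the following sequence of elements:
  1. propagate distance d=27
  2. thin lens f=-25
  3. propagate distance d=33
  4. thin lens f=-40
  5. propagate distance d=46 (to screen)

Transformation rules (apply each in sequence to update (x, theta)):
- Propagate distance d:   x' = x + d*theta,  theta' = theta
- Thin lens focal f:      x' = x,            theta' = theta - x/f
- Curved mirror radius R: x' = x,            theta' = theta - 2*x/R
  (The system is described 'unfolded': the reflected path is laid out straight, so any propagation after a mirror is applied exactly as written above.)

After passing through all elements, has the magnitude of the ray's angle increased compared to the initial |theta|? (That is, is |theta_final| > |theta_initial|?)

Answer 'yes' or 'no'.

Answer: yes

Derivation:
Initial: x=-3.0000 theta=-0.2000
After 1 (propagate distance d=27): x=-8.4000 theta=-0.2000
After 2 (thin lens f=-25): x=-8.4000 theta=-0.5360
After 3 (propagate distance d=33): x=-26.0880 theta=-0.5360
After 4 (thin lens f=-40): x=-26.0880 theta=-1.1882
After 5 (propagate distance d=46 (to screen)): x=-80.7452 theta=-1.1882
|theta_initial|=0.2000 |theta_final|=1.1882 -> increased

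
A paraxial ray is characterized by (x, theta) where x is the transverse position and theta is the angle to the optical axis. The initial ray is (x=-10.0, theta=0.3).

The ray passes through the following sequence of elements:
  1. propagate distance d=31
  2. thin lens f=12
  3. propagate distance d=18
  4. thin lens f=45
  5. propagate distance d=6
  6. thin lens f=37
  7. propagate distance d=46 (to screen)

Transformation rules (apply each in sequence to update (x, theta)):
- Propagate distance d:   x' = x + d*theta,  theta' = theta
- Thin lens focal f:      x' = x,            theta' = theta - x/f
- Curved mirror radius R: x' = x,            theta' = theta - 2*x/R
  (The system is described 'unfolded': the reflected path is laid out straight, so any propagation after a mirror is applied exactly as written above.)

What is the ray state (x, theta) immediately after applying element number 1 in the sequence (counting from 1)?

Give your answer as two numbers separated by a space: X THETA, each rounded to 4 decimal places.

Answer: -0.7000 0.3000

Derivation:
Initial: x=-10.0000 theta=0.3000
After 1 (propagate distance d=31): x=-0.7000 theta=0.3000
Rounded to 4 decimal places: x = -0.7000, theta = 0.3000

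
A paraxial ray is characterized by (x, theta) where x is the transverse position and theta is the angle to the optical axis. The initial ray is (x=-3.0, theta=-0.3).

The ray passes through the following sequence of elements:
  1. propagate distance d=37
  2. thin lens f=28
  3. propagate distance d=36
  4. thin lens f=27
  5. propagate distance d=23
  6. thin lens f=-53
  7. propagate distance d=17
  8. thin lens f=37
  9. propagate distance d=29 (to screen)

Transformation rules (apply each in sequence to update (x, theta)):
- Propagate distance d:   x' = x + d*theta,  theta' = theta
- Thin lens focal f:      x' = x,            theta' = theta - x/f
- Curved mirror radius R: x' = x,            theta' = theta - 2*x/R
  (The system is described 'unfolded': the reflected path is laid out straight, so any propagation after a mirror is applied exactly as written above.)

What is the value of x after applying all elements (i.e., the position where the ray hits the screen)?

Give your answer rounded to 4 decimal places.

Answer: 17.9103

Derivation:
Initial: x=-3.0000 theta=-0.3000
After 1 (propagate distance d=37): x=-14.1000 theta=-0.3000
After 2 (thin lens f=28): x=-14.1000 theta=57/280 (≈0.2036)
After 3 (propagate distance d=36): x=-237/35 (≈-6.7714) theta=57/280 (≈0.2036)
After 4 (thin lens f=27): x=-237/35 (≈-6.7714) theta=229/504 (≈0.4544)
After 5 (propagate distance d=23): x=9271/2520 (≈3.6790) theta=229/504 (≈0.4544)
After 6 (thin lens f=-53): x=9271/2520 (≈3.6790) theta=17489/33390 (≈0.5238)
After 7 (propagate distance d=17): x=37347/2968 (≈12.5832) theta=17489/33390 (≈0.5238)
After 8 (thin lens f=37): x=37347/2968 (≈12.5832) theta=907757/4941720 (≈0.1837)
After 9 (propagate distance d=29 (to screen)): x=22126927/1235430 (≈17.9103) theta=907757/4941720 (≈0.1837)
Rounded to 4 decimal places: x = 17.9103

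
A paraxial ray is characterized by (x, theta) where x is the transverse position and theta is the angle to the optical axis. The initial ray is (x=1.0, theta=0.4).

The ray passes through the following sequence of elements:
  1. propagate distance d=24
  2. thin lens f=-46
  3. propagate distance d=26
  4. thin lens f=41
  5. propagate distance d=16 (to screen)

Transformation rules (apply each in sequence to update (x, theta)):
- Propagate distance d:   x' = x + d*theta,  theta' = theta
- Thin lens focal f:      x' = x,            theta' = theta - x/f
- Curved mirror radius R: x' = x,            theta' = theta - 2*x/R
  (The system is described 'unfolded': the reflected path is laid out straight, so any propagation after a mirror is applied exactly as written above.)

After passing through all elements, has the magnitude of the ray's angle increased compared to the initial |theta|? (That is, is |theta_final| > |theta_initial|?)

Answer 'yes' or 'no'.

Answer: no

Derivation:
Initial: x=1.0000 theta=0.4000
After 1 (propagate distance d=24): x=10.6000 theta=0.4000
After 2 (thin lens f=-46): x=10.6000 theta=29/46 (≈0.6304)
After 3 (propagate distance d=26): x=3104/115 (≈26.9913) theta=29/46 (≈0.6304)
After 4 (thin lens f=41): x=3104/115 (≈26.9913) theta=-263/9430 (≈-0.0279)
After 5 (propagate distance d=16 (to screen)): x=25032/943 (≈26.5451) theta=-263/9430 (≈-0.0279)
|theta_initial|=0.4000 |theta_final|=263/9430 (≈0.0279) -> not increased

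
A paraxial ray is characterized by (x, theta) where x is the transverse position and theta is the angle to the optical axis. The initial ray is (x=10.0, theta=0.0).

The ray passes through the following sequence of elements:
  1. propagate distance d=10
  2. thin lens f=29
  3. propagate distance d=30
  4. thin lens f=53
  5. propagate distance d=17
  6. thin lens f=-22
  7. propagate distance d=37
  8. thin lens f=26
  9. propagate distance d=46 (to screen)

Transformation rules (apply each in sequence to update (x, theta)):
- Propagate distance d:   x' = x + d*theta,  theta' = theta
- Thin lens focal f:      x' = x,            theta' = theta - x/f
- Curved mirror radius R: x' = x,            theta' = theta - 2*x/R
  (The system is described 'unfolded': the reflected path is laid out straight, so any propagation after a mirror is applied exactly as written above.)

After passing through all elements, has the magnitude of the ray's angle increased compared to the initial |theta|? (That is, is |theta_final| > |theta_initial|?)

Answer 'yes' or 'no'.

Initial: x=10.0000 theta=0.0000
After 1 (propagate distance d=10): x=10.0000 theta=0.0000
After 2 (thin lens f=29): x=10.0000 theta=-10/29 (≈-0.3448)
After 3 (propagate distance d=30): x=-10/29 (≈-0.3448) theta=-10/29 (≈-0.3448)
After 4 (thin lens f=53): x=-10/29 (≈-0.3448) theta=-520/1537 (≈-0.3383)
After 5 (propagate distance d=17): x=-9370/1537 (≈-6.0963) theta=-520/1537 (≈-0.3383)
After 6 (thin lens f=-22): x=-9370/1537 (≈-6.0963) theta=-10405/16907 (≈-0.6154)
After 7 (propagate distance d=37): x=-488055/16907 (≈-28.8670) theta=-10405/16907 (≈-0.6154)
After 8 (thin lens f=26): x=-488055/16907 (≈-28.8670) theta=19775/39962 (≈0.4948)
After 9 (propagate distance d=46 (to screen)): x=-1341640/219791 (≈-6.1042) theta=19775/39962 (≈0.4948)
|theta_initial|=0.0000 |theta_final|=19775/39962 (≈0.4948) -> increased

Answer: yes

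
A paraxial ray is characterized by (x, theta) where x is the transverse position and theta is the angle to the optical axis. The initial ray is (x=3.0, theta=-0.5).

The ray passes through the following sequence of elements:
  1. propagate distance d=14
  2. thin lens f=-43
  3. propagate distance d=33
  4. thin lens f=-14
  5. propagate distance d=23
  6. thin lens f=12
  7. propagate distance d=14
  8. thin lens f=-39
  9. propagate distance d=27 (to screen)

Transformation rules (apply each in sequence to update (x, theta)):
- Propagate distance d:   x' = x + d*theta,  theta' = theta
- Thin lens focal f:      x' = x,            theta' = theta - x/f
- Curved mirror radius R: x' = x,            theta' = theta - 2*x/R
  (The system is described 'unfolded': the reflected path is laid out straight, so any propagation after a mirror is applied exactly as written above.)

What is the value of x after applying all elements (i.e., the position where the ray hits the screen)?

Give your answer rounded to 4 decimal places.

Answer: 76.8563

Derivation:
Initial: x=3.0000 theta=-0.5000
After 1 (propagate distance d=14): x=-4.0000 theta=-0.5000
After 2 (thin lens f=-43): x=-4.0000 theta=-51/86 (≈-0.5930)
After 3 (propagate distance d=33): x=-2027/86 (≈-23.5698) theta=-51/86 (≈-0.5930)
After 4 (thin lens f=-14): x=-2027/86 (≈-23.5698) theta=-2741/1204 (≈-2.2766)
After 5 (propagate distance d=23): x=-91421/1204 (≈-75.9311) theta=-2741/1204 (≈-2.2766)
After 6 (thin lens f=12): x=-91421/1204 (≈-75.9311) theta=58529/14448 (≈4.0510)
After 7 (propagate distance d=14): x=-138823/7224 (≈-19.2169) theta=58529/14448 (≈4.0510)
After 8 (thin lens f=-39): x=-138823/7224 (≈-19.2169) theta=2004985/563472 (≈3.5583)
After 9 (propagate distance d=27 (to screen)): x=14435467/187824 (≈76.8563) theta=2004985/563472 (≈3.5583)
Rounded to 4 decimal places: x = 76.8563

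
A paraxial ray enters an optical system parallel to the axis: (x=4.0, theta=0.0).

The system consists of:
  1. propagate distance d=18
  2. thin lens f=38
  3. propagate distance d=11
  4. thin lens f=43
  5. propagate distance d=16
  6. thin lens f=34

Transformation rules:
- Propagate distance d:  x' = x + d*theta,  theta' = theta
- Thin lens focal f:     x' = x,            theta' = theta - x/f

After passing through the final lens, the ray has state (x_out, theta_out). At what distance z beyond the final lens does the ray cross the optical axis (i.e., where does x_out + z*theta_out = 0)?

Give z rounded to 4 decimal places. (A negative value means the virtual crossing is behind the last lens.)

Initial: x=4.0000 theta=0.0000
After 1 (propagate distance d=18): x=4.0000 theta=0.0000
After 2 (thin lens f=38): x=4.0000 theta=-2/19 (≈-0.1053)
After 3 (propagate distance d=11): x=54/19 (≈2.8421) theta=-2/19 (≈-0.1053)
After 4 (thin lens f=43): x=54/19 (≈2.8421) theta=-140/817 (≈-0.1714)
After 5 (propagate distance d=16): x=82/817 (≈0.1004) theta=-140/817 (≈-0.1714)
After 6 (thin lens f=34): x=82/817 (≈0.1004) theta=-2421/13889 (≈-0.1743)
z_focus = -x_out/theta_out = -(82/817)/(-2421/13889) = 1394/2421 ≈ 0.5758
Rounded to 4 decimal places: z = 0.5758

Answer: 0.5758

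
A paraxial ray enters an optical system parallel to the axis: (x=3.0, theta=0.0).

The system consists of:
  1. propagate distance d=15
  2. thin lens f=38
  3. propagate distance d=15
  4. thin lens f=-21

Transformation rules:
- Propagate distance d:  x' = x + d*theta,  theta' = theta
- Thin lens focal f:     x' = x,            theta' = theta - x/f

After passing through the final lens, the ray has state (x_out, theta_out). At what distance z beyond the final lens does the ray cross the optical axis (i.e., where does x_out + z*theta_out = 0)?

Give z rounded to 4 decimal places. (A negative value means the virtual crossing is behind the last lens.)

Initial: x=3.0000 theta=0.0000
After 1 (propagate distance d=15): x=3.0000 theta=0.0000
After 2 (thin lens f=38): x=3.0000 theta=-3/38 (≈-0.0789)
After 3 (propagate distance d=15): x=69/38 (≈1.8158) theta=-3/38 (≈-0.0789)
After 4 (thin lens f=-21): x=69/38 (≈1.8158) theta=1/133 (≈0.0075)
z_focus = -x_out/theta_out = -(69/38)/(1/133) = -241.5000
Rounded to 4 decimal places: z = -241.5000

Answer: -241.5000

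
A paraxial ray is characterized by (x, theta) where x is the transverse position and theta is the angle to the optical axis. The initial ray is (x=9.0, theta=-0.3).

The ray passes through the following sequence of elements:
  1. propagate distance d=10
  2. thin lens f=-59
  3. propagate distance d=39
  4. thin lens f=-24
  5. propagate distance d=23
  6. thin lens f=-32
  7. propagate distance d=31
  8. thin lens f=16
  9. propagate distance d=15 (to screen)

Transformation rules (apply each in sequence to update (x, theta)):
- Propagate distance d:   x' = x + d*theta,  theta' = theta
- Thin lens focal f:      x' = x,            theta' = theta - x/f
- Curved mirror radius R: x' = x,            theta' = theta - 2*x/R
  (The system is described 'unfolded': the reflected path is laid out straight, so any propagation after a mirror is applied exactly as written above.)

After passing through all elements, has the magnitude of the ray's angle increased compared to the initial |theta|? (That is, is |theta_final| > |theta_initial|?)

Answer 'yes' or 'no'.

Answer: yes

Derivation:
Initial: x=9.0000 theta=-0.3000
After 1 (propagate distance d=10): x=6.0000 theta=-0.3000
After 2 (thin lens f=-59): x=6.0000 theta=-117/590 (≈-0.1983)
After 3 (propagate distance d=39): x=-1023/590 (≈-1.7339) theta=-117/590 (≈-0.1983)
After 4 (thin lens f=-24): x=-1023/590 (≈-1.7339) theta=-1277/4720 (≈-0.2706)
After 5 (propagate distance d=23): x=-7511/944 (≈-7.9566) theta=-1277/4720 (≈-0.2706)
After 6 (thin lens f=-32): x=-7511/944 (≈-7.9566) theta=-78419/151040 (≈-0.5192)
After 7 (propagate distance d=31): x=-3632749/151040 (≈-24.0516) theta=-78419/151040 (≈-0.5192)
After 8 (thin lens f=16): x=-3632749/151040 (≈-24.0516) theta=475609/483328 (≈0.9840)
After 9 (propagate distance d=15 (to screen)): x=-22453309/2416640 (≈-9.2911) theta=475609/483328 (≈0.9840)
|theta_initial|=0.3000 |theta_final|=475609/483328 (≈0.9840) -> increased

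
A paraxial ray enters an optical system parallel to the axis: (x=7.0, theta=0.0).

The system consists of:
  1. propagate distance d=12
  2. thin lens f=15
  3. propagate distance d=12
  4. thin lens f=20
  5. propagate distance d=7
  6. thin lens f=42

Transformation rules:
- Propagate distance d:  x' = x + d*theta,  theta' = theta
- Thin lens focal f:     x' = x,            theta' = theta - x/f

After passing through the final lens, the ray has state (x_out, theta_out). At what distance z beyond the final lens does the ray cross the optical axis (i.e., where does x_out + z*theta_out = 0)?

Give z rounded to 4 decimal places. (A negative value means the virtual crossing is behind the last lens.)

Initial: x=7.0000 theta=0.0000
After 1 (propagate distance d=12): x=7.0000 theta=0.0000
After 2 (thin lens f=15): x=7.0000 theta=-7/15 (≈-0.4667)
After 3 (propagate distance d=12): x=1.4000 theta=-7/15 (≈-0.4667)
After 4 (thin lens f=20): x=1.4000 theta=-161/300 (≈-0.5367)
After 5 (propagate distance d=7): x=-707/300 (≈-2.3567) theta=-161/300 (≈-0.5367)
After 6 (thin lens f=42): x=-707/300 (≈-2.3567) theta=-173/360 (≈-0.4806)
z_focus = -x_out/theta_out = -(-707/300)/(-173/360) = -4242/865 ≈ -4.9040
Rounded to 4 decimal places: z = -4.9040

Answer: -4.9040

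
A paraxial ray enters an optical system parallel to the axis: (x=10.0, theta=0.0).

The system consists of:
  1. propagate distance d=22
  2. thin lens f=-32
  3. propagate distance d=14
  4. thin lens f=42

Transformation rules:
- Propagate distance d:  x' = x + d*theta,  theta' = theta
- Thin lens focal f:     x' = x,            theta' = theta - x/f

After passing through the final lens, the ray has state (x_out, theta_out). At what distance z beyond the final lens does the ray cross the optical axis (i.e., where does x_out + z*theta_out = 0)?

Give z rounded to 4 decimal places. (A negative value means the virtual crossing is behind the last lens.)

Initial: x=10.0000 theta=0.0000
After 1 (propagate distance d=22): x=10.0000 theta=0.0000
After 2 (thin lens f=-32): x=10.0000 theta=0.3125
After 3 (propagate distance d=14): x=14.3750 theta=0.3125
After 4 (thin lens f=42): x=14.3750 theta=-5/168 (≈-0.0298)
z_focus = -x_out/theta_out = -(14.3750)/(-5/168) = 483.0000
Rounded to 4 decimal places: z = 483.0000

Answer: 483.0000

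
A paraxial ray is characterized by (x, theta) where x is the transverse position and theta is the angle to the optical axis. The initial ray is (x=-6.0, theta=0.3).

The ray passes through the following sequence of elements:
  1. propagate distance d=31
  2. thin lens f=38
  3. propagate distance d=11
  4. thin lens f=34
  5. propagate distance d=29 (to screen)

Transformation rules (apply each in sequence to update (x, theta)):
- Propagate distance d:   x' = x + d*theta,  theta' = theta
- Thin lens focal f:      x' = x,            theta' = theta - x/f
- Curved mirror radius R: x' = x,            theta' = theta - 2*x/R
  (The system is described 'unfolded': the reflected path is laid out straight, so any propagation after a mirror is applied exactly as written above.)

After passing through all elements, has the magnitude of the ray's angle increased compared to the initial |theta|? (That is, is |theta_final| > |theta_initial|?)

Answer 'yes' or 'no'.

Initial: x=-6.0000 theta=0.3000
After 1 (propagate distance d=31): x=3.3000 theta=0.3000
After 2 (thin lens f=38): x=3.3000 theta=81/380 (≈0.2132)
After 3 (propagate distance d=11): x=429/76 (≈5.6447) theta=81/380 (≈0.2132)
After 4 (thin lens f=34): x=429/76 (≈5.6447) theta=609/12920 (≈0.0471)
After 5 (propagate distance d=29 (to screen)): x=90591/12920 (≈7.0117) theta=609/12920 (≈0.0471)
|theta_initial|=0.3000 |theta_final|=609/12920 (≈0.0471) -> not increased

Answer: no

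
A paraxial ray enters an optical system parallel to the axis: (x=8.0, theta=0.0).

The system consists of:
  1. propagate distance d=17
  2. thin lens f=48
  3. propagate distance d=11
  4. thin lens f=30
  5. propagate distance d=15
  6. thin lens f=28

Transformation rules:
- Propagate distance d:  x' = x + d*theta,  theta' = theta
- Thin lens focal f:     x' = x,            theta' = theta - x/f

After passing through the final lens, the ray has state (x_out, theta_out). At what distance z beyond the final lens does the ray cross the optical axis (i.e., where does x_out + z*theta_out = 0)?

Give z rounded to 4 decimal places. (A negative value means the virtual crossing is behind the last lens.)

Answer: 1.4841

Derivation:
Initial: x=8.0000 theta=0.0000
After 1 (propagate distance d=17): x=8.0000 theta=0.0000
After 2 (thin lens f=48): x=8.0000 theta=-1/6 (≈-0.1667)
After 3 (propagate distance d=11): x=37/6 (≈6.1667) theta=-1/6 (≈-0.1667)
After 4 (thin lens f=30): x=37/6 (≈6.1667) theta=-67/180 (≈-0.3722)
After 5 (propagate distance d=15): x=7/12 (≈0.5833) theta=-67/180 (≈-0.3722)
After 6 (thin lens f=28): x=7/12 (≈0.5833) theta=-283/720 (≈-0.3931)
z_focus = -x_out/theta_out = -(7/12)/(-283/720) = 420/283 ≈ 1.4841
Rounded to 4 decimal places: z = 1.4841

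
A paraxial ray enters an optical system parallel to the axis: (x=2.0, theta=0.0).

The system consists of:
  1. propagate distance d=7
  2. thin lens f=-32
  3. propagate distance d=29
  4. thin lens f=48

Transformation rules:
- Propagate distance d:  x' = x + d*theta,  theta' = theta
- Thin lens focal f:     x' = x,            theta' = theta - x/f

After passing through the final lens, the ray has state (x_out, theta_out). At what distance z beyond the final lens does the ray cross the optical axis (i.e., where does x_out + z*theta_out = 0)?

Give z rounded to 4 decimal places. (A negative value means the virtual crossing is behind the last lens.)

Initial: x=2.0000 theta=0.0000
After 1 (propagate distance d=7): x=2.0000 theta=0.0000
After 2 (thin lens f=-32): x=2.0000 theta=0.0625
After 3 (propagate distance d=29): x=3.8125 theta=0.0625
After 4 (thin lens f=48): x=3.8125 theta=-13/768 (≈-0.0169)
z_focus = -x_out/theta_out = -(3.8125)/(-13/768) = 2928/13 ≈ 225.2308
Rounded to 4 decimal places: z = 225.2308

Answer: 225.2308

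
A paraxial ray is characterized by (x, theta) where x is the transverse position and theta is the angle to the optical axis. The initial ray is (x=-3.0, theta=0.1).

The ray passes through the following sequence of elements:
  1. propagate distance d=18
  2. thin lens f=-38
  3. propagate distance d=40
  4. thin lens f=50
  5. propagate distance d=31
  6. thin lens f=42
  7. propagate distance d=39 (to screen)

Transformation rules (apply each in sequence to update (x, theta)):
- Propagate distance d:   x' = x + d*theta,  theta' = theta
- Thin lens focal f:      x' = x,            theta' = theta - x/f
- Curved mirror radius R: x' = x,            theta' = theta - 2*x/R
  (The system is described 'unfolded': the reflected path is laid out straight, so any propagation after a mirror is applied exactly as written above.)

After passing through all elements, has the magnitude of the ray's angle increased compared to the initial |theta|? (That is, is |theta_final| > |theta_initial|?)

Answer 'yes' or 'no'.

Initial: x=-3.0000 theta=0.1000
After 1 (propagate distance d=18): x=-1.2000 theta=0.1000
After 2 (thin lens f=-38): x=-1.2000 theta=13/190 (≈0.0684)
After 3 (propagate distance d=40): x=146/95 (≈1.5368) theta=13/190 (≈0.0684)
After 4 (thin lens f=50): x=146/95 (≈1.5368) theta=179/4750 (≈0.0377)
After 5 (propagate distance d=31): x=12849/4750 (≈2.7051) theta=179/4750 (≈0.0377)
After 6 (thin lens f=42): x=12849/4750 (≈2.7051) theta=-1777/66500 (≈-0.0267)
After 7 (propagate distance d=39 (to screen)): x=110583/66500 (≈1.6629) theta=-1777/66500 (≈-0.0267)
|theta_initial|=0.1000 |theta_final|=1777/66500 (≈0.0267) -> not increased

Answer: no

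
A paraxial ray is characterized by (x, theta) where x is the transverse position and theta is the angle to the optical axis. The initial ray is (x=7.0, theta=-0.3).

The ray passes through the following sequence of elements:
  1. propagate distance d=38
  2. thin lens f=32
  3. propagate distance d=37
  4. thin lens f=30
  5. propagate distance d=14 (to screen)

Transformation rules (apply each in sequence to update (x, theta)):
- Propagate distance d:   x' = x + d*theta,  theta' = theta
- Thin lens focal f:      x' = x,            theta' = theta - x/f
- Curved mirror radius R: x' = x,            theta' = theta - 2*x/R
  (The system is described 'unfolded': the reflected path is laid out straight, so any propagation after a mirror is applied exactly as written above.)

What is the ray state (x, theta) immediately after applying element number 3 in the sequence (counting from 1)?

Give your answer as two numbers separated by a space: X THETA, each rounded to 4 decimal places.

Initial: x=7.0000 theta=-0.3000
After 1 (propagate distance d=38): x=-4.4000 theta=-0.3000
After 2 (thin lens f=32): x=-4.4000 theta=-0.1625
After 3 (propagate distance d=37): x=-10.4125 theta=-0.1625
Rounded to 4 decimal places: x = -10.4125, theta = -0.1625

Answer: -10.4125 -0.1625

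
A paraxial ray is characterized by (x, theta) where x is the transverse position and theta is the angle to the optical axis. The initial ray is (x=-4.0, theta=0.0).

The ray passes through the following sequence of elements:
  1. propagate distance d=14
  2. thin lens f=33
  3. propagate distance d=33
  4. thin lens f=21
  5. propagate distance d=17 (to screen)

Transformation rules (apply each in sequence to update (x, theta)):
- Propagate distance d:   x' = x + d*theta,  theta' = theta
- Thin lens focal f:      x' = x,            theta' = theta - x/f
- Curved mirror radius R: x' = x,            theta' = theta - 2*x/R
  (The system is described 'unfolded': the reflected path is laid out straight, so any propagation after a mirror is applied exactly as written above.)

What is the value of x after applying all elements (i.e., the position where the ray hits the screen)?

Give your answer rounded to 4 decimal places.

Initial: x=-4.0000 theta=0.0000
After 1 (propagate distance d=14): x=-4.0000 theta=0.0000
After 2 (thin lens f=33): x=-4.0000 theta=4/33 (≈0.1212)
After 3 (propagate distance d=33): x=0.0000 theta=4/33 (≈0.1212)
After 4 (thin lens f=21): x=0.0000 theta=4/33 (≈0.1212)
After 5 (propagate distance d=17 (to screen)): x=68/33 (≈2.0606) theta=4/33 (≈0.1212)
Rounded to 4 decimal places: x = 2.0606

Answer: 2.0606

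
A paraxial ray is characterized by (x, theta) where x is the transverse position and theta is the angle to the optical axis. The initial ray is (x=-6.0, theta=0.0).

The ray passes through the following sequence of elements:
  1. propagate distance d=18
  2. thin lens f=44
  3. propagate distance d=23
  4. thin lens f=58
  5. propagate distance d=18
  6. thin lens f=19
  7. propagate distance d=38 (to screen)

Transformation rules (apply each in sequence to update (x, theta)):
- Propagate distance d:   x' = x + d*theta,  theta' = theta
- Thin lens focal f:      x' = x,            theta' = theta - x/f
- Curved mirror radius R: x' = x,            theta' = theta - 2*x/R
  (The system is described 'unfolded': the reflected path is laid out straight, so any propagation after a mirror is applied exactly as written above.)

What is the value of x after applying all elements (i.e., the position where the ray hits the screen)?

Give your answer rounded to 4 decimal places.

Answer: 6.5784

Derivation:
Initial: x=-6.0000 theta=0.0000
After 1 (propagate distance d=18): x=-6.0000 theta=0.0000
After 2 (thin lens f=44): x=-6.0000 theta=3/22 (≈0.1364)
After 3 (propagate distance d=23): x=-63/22 (≈-2.8636) theta=3/22 (≈0.1364)
After 4 (thin lens f=58): x=-63/22 (≈-2.8636) theta=237/1276 (≈0.1857)
After 5 (propagate distance d=18): x=153/319 (≈0.4796) theta=237/1276 (≈0.1857)
After 6 (thin lens f=19): x=153/319 (≈0.4796) theta=3891/24244 (≈0.1605)
After 7 (propagate distance d=38 (to screen)): x=4197/638 (≈6.5784) theta=3891/24244 (≈0.1605)
Rounded to 4 decimal places: x = 6.5784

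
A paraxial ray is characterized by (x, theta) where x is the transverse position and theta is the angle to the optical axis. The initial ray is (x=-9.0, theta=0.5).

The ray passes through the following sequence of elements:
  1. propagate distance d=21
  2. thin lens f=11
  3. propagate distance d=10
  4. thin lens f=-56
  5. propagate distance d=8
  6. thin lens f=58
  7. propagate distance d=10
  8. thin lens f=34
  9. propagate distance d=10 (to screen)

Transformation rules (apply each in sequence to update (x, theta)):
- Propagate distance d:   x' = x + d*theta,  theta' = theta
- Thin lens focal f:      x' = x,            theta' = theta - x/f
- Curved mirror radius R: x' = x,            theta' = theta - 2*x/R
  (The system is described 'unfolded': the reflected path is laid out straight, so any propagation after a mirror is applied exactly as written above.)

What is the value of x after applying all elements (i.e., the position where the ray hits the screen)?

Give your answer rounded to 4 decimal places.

Answer: 11.3828

Derivation:
Initial: x=-9.0000 theta=0.5000
After 1 (propagate distance d=21): x=1.5000 theta=0.5000
After 2 (thin lens f=11): x=1.5000 theta=4/11 (≈0.3636)
After 3 (propagate distance d=10): x=113/22 (≈5.1364) theta=4/11 (≈0.3636)
After 4 (thin lens f=-56): x=113/22 (≈5.1364) theta=51/112 (≈0.4554)
After 5 (propagate distance d=8): x=676/77 (≈8.7792) theta=51/112 (≈0.4554)
After 6 (thin lens f=58): x=676/77 (≈8.7792) theta=10861/35728 (≈0.3040)
After 7 (propagate distance d=10): x=211137/17864 (≈11.8191) theta=10861/35728 (≈0.3040)
After 8 (thin lens f=34): x=211137/17864 (≈11.8191) theta=-6625/151844 (≈-0.0436)
After 9 (propagate distance d=10 (to screen)): x=119201/10472 (≈11.3828) theta=-6625/151844 (≈-0.0436)
Rounded to 4 decimal places: x = 11.3828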